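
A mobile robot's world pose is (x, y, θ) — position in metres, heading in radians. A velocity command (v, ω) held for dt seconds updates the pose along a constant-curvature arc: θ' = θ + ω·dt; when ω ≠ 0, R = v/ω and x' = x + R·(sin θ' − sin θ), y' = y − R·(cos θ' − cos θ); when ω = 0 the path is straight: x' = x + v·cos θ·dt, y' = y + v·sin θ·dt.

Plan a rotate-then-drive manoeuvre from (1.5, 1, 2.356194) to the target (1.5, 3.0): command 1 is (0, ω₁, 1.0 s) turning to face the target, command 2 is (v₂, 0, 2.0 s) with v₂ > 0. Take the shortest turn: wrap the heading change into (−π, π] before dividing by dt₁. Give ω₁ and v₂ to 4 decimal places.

heading to target = atan2(3−1, 1.5−1.5) = 1.5708
Δθ = wrap(1.5708 − 2.3562) = -0.7854; ω₁ = Δθ/dt₁ = -0.7854
distance = √((1.5−1.5)² + (3−1)²) = 2.0000; v₂ = distance/dt₂ = 1.0000

ω₁ = -0.7854, v₂ = 1.0000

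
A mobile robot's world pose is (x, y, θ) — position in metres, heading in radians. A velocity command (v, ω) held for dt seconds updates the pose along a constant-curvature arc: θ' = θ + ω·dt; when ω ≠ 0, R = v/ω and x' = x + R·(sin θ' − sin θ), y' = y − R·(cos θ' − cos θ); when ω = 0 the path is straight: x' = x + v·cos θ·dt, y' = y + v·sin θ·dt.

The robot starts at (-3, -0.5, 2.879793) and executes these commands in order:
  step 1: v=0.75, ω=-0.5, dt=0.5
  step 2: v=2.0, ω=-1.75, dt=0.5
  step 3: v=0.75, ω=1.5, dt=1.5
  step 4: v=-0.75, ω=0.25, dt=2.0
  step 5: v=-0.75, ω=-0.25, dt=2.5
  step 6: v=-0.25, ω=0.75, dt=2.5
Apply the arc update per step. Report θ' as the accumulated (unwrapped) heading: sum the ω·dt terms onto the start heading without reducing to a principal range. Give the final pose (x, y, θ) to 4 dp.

(-3.2655, 4.1288, 5.7548)

step 1: θ'=2.6298 (R=-1.5000) → pose (-3.3464, -0.3589, 2.6298)
step 2: θ'=1.7548 (R=-1.1429) → pose (-3.9102, 0.4284, 1.7548)
step 3: θ'=4.0048 (R=0.5000) → pose (-4.7818, 0.6619, 4.0048)
step 4: θ'=4.5048 (R=-3.0000) → pose (-4.1260, 1.9936, 4.5048)
step 5: θ'=3.8798 (R=3.0000) → pose (-3.2092, 3.5944, 3.8798)
step 6: θ'=5.7548 (R=-0.3333) → pose (-3.2655, 4.1288, 5.7548)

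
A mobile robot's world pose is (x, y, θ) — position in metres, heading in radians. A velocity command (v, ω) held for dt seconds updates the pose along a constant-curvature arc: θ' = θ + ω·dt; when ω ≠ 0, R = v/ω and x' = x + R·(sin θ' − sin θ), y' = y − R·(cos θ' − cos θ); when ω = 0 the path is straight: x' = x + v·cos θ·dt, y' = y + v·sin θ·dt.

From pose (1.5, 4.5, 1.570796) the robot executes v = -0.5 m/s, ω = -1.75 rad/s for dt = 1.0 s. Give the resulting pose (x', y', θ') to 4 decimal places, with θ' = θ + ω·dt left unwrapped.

(1.1634, 4.2189, -0.1792)

θ' = 1.5708 + -1.75·1.0 = -0.1792
R = v/ω = -0.5/-1.75 = 0.2857
x' = 1.5 + 0.2857·(sin -0.1792 − sin 1.5708) = 1.1634
y' = 4.5 − 0.2857·(cos -0.1792 − cos 1.5708) = 4.2189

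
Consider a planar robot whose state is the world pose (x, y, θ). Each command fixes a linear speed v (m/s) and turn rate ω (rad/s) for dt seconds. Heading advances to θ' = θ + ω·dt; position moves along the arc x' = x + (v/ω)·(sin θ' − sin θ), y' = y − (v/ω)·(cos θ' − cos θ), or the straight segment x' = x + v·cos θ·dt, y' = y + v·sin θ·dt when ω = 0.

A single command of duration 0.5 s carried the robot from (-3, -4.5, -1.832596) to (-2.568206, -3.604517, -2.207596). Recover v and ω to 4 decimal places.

Δθ = -2.207596 − -1.832596 = -0.375000
ω = Δθ/dt = -0.375000/0.5 = -0.7500
R = −Δy/(cos θ' − cos θ) = 2.6667
v = R·ω = 2.6667·-0.7500 = -2.0000

v = -2.0000, ω = -0.7500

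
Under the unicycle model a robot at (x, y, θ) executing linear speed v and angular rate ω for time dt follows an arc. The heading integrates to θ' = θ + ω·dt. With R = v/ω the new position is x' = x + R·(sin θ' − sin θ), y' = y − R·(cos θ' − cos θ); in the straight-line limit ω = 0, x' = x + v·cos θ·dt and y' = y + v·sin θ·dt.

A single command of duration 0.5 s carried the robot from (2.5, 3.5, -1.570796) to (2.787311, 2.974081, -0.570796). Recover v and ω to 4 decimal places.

Δθ = -0.570796 − -1.570796 = 1.000000
ω = Δθ/dt = 1.000000/0.5 = 2.0000
R = −Δy/(cos θ' − cos θ) = 0.6250
v = R·ω = 0.6250·2.0000 = 1.2500

v = 1.2500, ω = 2.0000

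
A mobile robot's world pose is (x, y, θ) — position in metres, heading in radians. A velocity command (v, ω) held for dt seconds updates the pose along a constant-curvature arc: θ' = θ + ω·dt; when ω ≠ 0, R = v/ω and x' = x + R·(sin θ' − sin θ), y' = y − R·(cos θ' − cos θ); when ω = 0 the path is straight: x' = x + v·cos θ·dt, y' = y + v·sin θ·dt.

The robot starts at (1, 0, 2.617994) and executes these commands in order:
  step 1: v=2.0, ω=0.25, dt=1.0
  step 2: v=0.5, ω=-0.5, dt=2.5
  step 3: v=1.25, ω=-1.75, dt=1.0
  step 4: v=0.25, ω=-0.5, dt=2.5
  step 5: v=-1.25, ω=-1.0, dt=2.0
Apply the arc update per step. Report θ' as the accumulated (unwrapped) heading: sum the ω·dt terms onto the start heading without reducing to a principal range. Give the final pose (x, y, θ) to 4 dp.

(1.1911, 3.4785, -3.3820)

step 1: θ'=2.8680 (R=8.0000) → pose (-0.8384, 0.7742, 2.8680)
step 2: θ'=1.6180 (R=-1.0000) → pose (-1.5671, 1.6899, 1.6180)
step 3: θ'=-0.1320 (R=-0.7143) → pose (-0.7596, 2.4316, -0.1320)
step 4: θ'=-1.3820 (R=-0.5000) → pose (-0.3343, 2.0298, -1.3820)
step 5: θ'=-3.3820 (R=1.2500) → pose (1.1911, 3.4785, -3.3820)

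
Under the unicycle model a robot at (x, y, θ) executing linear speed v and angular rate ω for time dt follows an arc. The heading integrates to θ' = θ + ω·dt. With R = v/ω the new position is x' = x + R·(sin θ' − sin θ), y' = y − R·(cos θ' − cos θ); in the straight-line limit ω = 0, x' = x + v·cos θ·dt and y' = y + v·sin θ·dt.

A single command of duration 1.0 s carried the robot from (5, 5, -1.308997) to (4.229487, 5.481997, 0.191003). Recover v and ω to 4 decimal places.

Δθ = 0.191003 − -1.308997 = 1.500000
ω = Δθ/dt = 1.500000/1.0 = 1.5000
R = Δx/(sin θ' − sin θ) = -0.6667
v = R·ω = -0.6667·1.5000 = -1.0000

v = -1.0000, ω = 1.5000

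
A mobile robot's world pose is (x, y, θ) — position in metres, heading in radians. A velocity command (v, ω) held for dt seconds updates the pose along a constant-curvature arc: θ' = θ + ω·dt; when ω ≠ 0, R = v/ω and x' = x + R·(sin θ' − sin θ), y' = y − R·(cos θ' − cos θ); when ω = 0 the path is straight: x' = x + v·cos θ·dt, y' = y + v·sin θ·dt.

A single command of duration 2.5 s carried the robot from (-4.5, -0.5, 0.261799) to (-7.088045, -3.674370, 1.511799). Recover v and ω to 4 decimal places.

Δθ = 1.511799 − 0.261799 = 1.250000
ω = Δθ/dt = 1.250000/2.5 = 0.5000
R = −Δy/(cos θ' − cos θ) = -3.5000
v = R·ω = -3.5000·0.5000 = -1.7500

v = -1.7500, ω = 0.5000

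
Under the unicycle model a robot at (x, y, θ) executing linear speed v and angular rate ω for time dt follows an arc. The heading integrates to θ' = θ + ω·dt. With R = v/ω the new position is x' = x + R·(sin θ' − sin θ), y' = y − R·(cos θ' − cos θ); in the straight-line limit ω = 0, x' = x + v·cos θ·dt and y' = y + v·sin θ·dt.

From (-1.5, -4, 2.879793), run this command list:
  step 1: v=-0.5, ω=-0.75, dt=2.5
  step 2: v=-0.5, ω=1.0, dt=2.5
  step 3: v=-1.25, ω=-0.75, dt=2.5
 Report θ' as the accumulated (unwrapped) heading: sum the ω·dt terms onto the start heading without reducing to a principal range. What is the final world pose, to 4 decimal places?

step 1: θ'=1.0048 (R=0.6667) → pose (-1.1098, -5.0015, 1.0048)
step 2: θ'=3.5048 (R=-0.5000) → pose (-0.5102, -5.7370, 3.5048)
step 3: θ'=1.6298 (R=1.6667) → pose (1.7457, -7.1966, 1.6298)

(1.7457, -7.1966, 1.6298)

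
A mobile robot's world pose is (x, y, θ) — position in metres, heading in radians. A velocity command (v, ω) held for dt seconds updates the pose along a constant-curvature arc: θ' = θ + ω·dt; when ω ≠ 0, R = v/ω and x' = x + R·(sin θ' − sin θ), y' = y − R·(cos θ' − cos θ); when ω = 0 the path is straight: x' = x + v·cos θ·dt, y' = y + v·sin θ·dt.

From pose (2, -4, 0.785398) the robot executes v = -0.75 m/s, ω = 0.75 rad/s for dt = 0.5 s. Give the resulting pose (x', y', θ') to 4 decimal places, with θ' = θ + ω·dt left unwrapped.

(1.7901, -4.3081, 1.1604)

θ' = 0.7854 + 0.75·0.5 = 1.1604
R = v/ω = -0.75/0.75 = -1.0000
x' = 2 + -1.0000·(sin 1.1604 − sin 0.7854) = 1.7901
y' = -4 − -1.0000·(cos 1.1604 − cos 0.7854) = -4.3081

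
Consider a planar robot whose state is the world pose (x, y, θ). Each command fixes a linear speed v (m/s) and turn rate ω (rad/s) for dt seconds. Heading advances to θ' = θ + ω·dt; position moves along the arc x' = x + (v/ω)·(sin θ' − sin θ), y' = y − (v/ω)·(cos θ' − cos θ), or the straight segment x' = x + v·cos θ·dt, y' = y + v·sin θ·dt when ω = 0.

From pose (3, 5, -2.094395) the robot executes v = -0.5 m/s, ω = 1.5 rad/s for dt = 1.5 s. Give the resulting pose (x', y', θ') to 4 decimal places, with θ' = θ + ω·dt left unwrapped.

(2.6597, 5.4960, 0.1556)

θ' = -2.0944 + 1.5·1.5 = 0.1556
R = v/ω = -0.5/1.5 = -0.3333
x' = 3 + -0.3333·(sin 0.1556 − sin -2.0944) = 2.6597
y' = 5 − -0.3333·(cos 0.1556 − cos -2.0944) = 5.4960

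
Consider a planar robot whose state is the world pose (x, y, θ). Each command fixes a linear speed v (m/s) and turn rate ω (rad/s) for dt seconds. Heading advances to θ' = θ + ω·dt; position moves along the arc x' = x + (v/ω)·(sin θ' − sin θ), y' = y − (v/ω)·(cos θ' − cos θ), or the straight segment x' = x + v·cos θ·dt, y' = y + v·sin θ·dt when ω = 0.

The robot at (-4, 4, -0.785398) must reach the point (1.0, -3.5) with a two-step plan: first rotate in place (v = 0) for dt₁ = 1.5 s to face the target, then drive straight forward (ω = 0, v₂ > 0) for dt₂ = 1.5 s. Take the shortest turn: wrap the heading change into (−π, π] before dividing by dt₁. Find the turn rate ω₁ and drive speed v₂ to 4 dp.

heading to target = atan2(-3.5−4, 1−-4) = -0.9828
Δθ = wrap(-0.9828 − -0.7854) = -0.1974; ω₁ = Δθ/dt₁ = -0.1316
distance = √((1−-4)² + (-3.5−4)²) = 9.0139; v₂ = distance/dt₂ = 6.0093

ω₁ = -0.1316, v₂ = 6.0093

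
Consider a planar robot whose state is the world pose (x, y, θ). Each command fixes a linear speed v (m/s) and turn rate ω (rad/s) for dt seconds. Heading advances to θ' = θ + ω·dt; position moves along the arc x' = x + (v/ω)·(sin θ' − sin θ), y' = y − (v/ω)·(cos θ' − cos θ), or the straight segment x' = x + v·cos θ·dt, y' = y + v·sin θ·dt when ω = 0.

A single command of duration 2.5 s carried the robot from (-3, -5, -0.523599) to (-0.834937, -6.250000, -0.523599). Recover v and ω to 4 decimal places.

v = 1.0000, ω = 0.0000

Δθ = -0.523599 − -0.523599 = 0.000000
ω = Δθ/dt = 0.000000/2.5 = 0.0000
ω = 0 → v = (Δx·cos θ + Δy·sin θ)/dt = 1.0000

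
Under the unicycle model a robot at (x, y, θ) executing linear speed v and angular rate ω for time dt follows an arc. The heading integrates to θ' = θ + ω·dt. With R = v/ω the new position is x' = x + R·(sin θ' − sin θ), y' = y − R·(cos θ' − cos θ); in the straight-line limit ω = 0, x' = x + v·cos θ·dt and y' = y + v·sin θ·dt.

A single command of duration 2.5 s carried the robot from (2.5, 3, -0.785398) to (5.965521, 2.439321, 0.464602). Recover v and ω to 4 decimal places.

Δθ = 0.464602 − -0.785398 = 1.250000
ω = Δθ/dt = 1.250000/2.5 = 0.5000
R = Δx/(sin θ' − sin θ) = 3.0000
v = R·ω = 3.0000·0.5000 = 1.5000

v = 1.5000, ω = 0.5000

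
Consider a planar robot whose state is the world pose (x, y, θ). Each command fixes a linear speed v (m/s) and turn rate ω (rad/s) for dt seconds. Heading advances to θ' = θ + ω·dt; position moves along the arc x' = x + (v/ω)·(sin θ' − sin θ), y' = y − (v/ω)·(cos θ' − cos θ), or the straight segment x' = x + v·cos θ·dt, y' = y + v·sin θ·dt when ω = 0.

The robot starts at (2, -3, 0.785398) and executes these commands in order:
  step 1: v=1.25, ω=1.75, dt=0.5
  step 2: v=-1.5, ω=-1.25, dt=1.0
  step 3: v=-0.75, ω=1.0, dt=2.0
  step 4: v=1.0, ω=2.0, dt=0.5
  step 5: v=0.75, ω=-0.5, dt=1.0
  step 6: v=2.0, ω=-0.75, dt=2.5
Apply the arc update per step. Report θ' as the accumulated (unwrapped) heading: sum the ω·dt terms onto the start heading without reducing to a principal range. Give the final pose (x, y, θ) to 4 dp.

step 1: θ'=1.6604 (R=0.7143) → pose (2.2063, -2.4310, 1.6604)
step 2: θ'=0.4104 (R=1.2000) → pose (1.4899, -3.6387, 0.4104)
step 3: θ'=2.4104 (R=-0.7500) → pose (1.2883, -4.8847, 2.4104)
step 4: θ'=3.4104 (R=0.5000) → pose (0.8217, -4.7749, 3.4104)
step 5: θ'=2.9104 (R=-1.5000) → pose (0.0796, -4.7888, 2.9104)
step 6: θ'=1.0354 (R=-2.6667) → pose (-1.6029, -0.8326, 1.0354)

(-1.6029, -0.8326, 1.0354)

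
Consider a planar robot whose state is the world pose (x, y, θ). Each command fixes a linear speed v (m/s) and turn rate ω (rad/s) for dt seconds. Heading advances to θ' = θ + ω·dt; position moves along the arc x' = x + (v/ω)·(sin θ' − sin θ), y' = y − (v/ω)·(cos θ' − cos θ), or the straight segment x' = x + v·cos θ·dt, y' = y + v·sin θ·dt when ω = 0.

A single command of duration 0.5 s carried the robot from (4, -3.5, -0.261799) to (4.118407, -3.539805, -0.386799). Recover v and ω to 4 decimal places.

Δθ = -0.386799 − -0.261799 = -0.125000
ω = Δθ/dt = -0.125000/0.5 = -0.2500
R = Δx/(sin θ' − sin θ) = -1.0000
v = R·ω = -1.0000·-0.2500 = 0.2500

v = 0.2500, ω = -0.2500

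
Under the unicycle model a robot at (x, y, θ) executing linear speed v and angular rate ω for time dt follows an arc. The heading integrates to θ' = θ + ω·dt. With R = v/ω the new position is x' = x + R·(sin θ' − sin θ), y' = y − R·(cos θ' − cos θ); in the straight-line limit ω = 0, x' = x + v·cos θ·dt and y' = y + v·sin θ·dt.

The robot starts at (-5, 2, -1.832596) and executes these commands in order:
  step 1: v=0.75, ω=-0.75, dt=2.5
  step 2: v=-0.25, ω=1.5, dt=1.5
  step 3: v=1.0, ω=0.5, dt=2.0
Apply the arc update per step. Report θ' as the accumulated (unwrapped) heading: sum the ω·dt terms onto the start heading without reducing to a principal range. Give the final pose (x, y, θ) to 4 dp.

(-5.1436, 0.0060, -0.4576)

step 1: θ'=-3.7076 (R=-1.0000) → pose (-6.5022, 1.4148, -3.7076)
step 2: θ'=-1.4576 (R=-0.1667) → pose (-6.2472, 1.5743, -1.4576)
step 3: θ'=-0.4576 (R=2.0000) → pose (-5.1436, 0.0060, -0.4576)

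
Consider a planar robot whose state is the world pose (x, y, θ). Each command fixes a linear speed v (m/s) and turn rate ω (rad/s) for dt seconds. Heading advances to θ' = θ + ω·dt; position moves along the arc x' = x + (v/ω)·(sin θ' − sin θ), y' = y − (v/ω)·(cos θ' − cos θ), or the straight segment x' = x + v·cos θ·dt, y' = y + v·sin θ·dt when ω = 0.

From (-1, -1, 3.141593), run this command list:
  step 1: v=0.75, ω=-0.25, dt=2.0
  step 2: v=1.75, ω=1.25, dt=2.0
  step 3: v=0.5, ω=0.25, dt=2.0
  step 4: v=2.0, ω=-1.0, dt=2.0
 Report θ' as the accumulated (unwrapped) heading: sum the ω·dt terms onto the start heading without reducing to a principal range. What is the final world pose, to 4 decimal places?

(-3.9989, -6.5714, 3.6416)

step 1: θ'=2.6416 (R=-3.0000) → pose (-2.4383, -0.6327, 2.6416)
step 2: θ'=5.1416 (R=1.4000) → pose (-4.3825, -2.4440, 5.1416)
step 3: θ'=5.6416 (R=2.0000) → pose (-3.7608, -3.2140, 5.6416)
step 4: θ'=3.6416 (R=-2.0000) → pose (-3.9989, -6.5714, 3.6416)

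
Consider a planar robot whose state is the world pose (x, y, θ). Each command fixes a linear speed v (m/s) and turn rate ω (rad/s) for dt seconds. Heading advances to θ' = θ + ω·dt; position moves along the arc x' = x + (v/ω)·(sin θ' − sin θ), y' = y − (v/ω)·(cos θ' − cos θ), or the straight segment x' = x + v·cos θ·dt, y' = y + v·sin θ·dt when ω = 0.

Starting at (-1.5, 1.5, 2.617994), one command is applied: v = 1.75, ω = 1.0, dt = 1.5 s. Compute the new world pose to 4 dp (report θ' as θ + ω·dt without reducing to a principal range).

θ' = 2.6180 + 1.0·1.5 = 4.1180
R = v/ω = 1.75/1.0 = 1.7500
x' = -1.5 + 1.7500·(sin 4.1180 − sin 2.6180) = -3.8249
y' = 1.5 − 1.7500·(cos 4.1180 − cos 2.6180) = 0.9645

(-3.8249, 0.9645, 4.1180)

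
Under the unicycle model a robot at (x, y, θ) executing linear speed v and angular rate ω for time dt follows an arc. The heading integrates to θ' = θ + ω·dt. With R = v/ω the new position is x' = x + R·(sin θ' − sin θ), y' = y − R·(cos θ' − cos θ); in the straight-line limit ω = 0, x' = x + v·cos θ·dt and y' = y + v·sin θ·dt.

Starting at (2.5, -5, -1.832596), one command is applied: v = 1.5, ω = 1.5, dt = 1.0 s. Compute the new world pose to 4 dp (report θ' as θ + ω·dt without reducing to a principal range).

θ' = -1.8326 + 1.5·1.0 = -0.3326
R = v/ω = 1.5/1.5 = 1.0000
x' = 2.5 + 1.0000·(sin -0.3326 − sin -1.8326) = 3.1394
y' = -5 − 1.0000·(cos -0.3326 − cos -1.8326) = -6.2040

(3.1394, -6.2040, -0.3326)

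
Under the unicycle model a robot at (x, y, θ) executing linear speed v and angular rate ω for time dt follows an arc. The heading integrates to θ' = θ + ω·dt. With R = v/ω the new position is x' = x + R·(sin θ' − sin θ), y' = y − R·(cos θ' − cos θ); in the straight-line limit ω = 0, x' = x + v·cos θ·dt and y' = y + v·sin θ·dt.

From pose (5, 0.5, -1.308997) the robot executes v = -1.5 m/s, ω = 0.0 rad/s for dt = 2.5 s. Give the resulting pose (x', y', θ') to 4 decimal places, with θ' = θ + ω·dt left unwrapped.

(4.0294, 4.1222, -1.3090)

θ' = -1.3090 + 0.0·2.5 = -1.3090
ω = 0 → straight: x' = 5 + -1.5·cos(-1.3090)·2.5 = 4.0294
y' = 0.5 + -1.5·sin(-1.3090)·2.5 = 4.1222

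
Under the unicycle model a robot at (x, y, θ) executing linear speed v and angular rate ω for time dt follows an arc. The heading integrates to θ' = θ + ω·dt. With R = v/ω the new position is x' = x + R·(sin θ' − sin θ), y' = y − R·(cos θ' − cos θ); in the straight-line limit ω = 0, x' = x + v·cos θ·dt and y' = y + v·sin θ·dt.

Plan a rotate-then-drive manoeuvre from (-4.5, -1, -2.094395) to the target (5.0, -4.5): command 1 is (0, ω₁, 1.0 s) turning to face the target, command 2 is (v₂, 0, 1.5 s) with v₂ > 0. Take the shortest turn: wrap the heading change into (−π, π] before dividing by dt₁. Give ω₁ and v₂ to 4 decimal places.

heading to target = atan2(-4.5−-1, 5−-4.5) = -0.3530
Δθ = wrap(-0.3530 − -2.0944) = 1.7414; ω₁ = Δθ/dt₁ = 1.7414
distance = √((5−-4.5)² + (-4.5−-1)²) = 10.1242; v₂ = distance/dt₂ = 6.7495

ω₁ = 1.7414, v₂ = 6.7495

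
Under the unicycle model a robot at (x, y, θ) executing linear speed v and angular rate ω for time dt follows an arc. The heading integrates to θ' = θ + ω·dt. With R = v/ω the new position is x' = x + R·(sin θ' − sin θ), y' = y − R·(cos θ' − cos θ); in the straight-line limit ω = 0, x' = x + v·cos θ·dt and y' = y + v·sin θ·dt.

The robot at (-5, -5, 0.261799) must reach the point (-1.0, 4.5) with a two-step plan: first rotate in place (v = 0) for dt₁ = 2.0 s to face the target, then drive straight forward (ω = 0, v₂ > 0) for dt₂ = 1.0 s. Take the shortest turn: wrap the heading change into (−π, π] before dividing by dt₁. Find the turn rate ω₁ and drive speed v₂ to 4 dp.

heading to target = atan2(4.5−-5, -1−-5) = 1.1723
Δθ = wrap(1.1723 − 0.2618) = 0.9105; ω₁ = Δθ/dt₁ = 0.4552
distance = √((-1−-5)² + (4.5−-5)²) = 10.3078; v₂ = distance/dt₂ = 10.3078

ω₁ = 0.4552, v₂ = 10.3078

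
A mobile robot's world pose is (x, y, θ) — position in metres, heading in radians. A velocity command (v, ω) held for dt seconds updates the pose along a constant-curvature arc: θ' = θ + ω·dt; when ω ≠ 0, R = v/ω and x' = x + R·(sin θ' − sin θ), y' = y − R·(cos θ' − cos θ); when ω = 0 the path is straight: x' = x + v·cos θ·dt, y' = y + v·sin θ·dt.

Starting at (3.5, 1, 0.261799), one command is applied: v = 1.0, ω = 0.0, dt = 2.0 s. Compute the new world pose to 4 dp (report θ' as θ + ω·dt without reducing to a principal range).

θ' = 0.2618 + 0.0·2.0 = 0.2618
ω = 0 → straight: x' = 3.5 + 1.0·cos(0.2618)·2.0 = 5.4319
y' = 1 + 1.0·sin(0.2618)·2.0 = 1.5176

(5.4319, 1.5176, 0.2618)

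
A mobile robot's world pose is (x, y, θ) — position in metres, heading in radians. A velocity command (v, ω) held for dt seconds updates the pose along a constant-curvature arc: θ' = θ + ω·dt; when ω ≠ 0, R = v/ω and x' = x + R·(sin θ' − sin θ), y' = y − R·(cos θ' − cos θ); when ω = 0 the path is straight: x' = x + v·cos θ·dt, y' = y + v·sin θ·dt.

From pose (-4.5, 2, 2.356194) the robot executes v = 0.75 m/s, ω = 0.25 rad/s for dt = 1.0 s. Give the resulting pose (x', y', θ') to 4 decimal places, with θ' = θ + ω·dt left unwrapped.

(-5.0908, 2.4589, 2.6062)

θ' = 2.3562 + 0.25·1.0 = 2.6062
R = v/ω = 0.75/0.25 = 3.0000
x' = -4.5 + 3.0000·(sin 2.6062 − sin 2.3562) = -5.0908
y' = 2 − 3.0000·(cos 2.6062 − cos 2.3562) = 2.4589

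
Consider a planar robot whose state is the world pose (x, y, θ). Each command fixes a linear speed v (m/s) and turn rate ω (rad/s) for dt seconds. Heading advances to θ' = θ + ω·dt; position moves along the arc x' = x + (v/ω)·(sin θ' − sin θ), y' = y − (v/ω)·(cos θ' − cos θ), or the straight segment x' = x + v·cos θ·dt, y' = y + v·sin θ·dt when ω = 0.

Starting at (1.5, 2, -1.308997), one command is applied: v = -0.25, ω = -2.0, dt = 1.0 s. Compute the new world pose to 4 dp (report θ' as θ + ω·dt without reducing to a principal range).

θ' = -1.3090 + -2.0·1.0 = -3.3090
R = v/ω = -0.25/-2.0 = 0.1250
x' = 1.5 + 0.1250·(sin -3.3090 − sin -1.3090) = 1.6416
y' = 2 − 0.1250·(cos -3.3090 − cos -1.3090) = 2.1556

(1.6416, 2.1556, -3.3090)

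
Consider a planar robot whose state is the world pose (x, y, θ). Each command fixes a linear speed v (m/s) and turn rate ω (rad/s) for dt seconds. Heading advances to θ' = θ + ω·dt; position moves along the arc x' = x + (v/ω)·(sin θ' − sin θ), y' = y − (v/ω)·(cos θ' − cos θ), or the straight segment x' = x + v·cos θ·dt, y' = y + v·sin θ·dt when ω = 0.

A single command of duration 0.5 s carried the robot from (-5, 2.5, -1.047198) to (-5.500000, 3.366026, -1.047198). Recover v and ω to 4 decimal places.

Δθ = -1.047198 − -1.047198 = 0.000000
ω = Δθ/dt = 0.000000/0.5 = 0.0000
ω = 0 → v = (Δx·cos θ + Δy·sin θ)/dt = -2.0000

v = -2.0000, ω = 0.0000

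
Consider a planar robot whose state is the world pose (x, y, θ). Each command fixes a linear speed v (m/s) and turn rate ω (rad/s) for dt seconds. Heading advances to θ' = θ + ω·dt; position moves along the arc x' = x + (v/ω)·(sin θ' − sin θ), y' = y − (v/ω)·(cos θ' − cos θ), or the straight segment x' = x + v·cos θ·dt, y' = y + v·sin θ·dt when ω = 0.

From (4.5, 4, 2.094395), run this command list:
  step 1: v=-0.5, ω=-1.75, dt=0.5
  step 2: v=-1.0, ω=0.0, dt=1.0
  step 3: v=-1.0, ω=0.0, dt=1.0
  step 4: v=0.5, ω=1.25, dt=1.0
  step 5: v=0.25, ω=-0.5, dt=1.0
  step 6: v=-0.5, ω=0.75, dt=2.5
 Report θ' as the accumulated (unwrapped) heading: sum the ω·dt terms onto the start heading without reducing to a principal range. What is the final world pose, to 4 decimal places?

(4.6018, 2.2789, 3.8444)

step 1: θ'=1.2194 (R=0.2857) → pose (4.5208, 3.7588, 1.2194)
step 2: θ'=1.2194 (straight) → pose (4.1766, 2.8199, 1.2194)
step 3: θ'=1.2194 (straight) → pose (3.8324, 1.8810, 1.2194)
step 4: θ'=2.4694 (R=0.4000) → pose (3.7059, 2.3317, 2.4694)
step 5: θ'=1.9694 (R=-0.5000) → pose (3.5565, 2.5288, 1.9694)
step 6: θ'=3.8444 (R=-0.6667) → pose (4.6018, 2.2789, 3.8444)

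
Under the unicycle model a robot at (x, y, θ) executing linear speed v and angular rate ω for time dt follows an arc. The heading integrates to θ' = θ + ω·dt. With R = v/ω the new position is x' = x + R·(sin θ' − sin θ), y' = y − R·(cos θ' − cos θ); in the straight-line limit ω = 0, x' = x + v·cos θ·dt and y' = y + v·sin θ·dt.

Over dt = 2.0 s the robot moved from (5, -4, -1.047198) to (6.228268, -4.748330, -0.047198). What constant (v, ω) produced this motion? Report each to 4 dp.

v = 0.7500, ω = 0.5000

Δθ = -0.047198 − -1.047198 = 1.000000
ω = Δθ/dt = 1.000000/2.0 = 0.5000
R = Δx/(sin θ' − sin θ) = 1.5000
v = R·ω = 1.5000·0.5000 = 0.7500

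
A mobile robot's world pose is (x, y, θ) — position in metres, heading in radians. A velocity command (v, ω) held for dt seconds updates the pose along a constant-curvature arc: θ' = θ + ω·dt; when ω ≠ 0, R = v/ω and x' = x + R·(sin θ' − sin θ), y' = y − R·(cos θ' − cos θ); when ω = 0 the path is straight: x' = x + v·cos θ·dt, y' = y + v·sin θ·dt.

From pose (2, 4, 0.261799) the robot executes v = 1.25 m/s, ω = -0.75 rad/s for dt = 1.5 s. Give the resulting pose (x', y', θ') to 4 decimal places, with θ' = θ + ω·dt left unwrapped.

(3.6979, 3.4735, -0.8632)

θ' = 0.2618 + -0.75·1.5 = -0.8632
R = v/ω = 1.25/-0.75 = -1.6667
x' = 2 + -1.6667·(sin -0.8632 − sin 0.2618) = 3.6979
y' = 4 − -1.6667·(cos -0.8632 − cos 0.2618) = 3.4735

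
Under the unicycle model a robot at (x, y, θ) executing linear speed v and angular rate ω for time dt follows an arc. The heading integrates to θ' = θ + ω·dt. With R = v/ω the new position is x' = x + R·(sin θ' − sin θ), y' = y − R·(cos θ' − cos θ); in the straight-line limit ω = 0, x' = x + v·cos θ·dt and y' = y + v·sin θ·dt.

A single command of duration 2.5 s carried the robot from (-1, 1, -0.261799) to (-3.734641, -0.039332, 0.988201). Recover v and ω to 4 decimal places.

v = -1.2500, ω = 0.5000

Δθ = 0.988201 − -0.261799 = 1.250000
ω = Δθ/dt = 1.250000/2.5 = 0.5000
R = Δx/(sin θ' − sin θ) = -2.5000
v = R·ω = -2.5000·0.5000 = -1.2500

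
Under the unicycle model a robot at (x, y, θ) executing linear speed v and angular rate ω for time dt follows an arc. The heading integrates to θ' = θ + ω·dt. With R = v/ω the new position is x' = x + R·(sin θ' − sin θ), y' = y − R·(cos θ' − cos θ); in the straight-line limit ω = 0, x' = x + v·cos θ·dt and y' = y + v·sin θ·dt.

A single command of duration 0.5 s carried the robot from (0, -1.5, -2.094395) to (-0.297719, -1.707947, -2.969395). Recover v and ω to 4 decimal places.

v = 0.7500, ω = -1.7500

Δθ = -2.969395 − -2.094395 = -0.875000
ω = Δθ/dt = -0.875000/0.5 = -1.7500
R = Δx/(sin θ' − sin θ) = -0.4286
v = R·ω = -0.4286·-1.7500 = 0.7500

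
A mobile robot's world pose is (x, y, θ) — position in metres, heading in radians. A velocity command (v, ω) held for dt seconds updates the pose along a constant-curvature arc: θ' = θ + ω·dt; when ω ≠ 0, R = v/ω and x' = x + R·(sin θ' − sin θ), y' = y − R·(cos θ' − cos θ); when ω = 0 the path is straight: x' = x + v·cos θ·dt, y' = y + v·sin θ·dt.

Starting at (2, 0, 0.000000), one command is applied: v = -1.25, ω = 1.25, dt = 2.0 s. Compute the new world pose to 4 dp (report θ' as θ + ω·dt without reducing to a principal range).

(1.4015, -1.8011, 2.5000)

θ' = 0.0000 + 1.25·2.0 = 2.5000
R = v/ω = -1.25/1.25 = -1.0000
x' = 2 + -1.0000·(sin 2.5000 − sin 0.0000) = 1.4015
y' = 0 − -1.0000·(cos 2.5000 − cos 0.0000) = -1.8011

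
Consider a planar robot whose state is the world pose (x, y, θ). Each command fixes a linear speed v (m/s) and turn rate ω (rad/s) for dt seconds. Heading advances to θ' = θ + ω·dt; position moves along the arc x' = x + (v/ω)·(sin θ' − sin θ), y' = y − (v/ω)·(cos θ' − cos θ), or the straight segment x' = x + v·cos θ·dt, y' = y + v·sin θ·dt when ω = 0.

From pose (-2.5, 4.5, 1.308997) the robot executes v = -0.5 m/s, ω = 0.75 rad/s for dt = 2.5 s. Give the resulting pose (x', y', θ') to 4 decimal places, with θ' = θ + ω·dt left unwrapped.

(-1.8278, 3.6614, 3.1840)

θ' = 1.3090 + 0.75·2.5 = 3.1840
R = v/ω = -0.5/0.75 = -0.6667
x' = -2.5 + -0.6667·(sin 3.1840 − sin 1.3090) = -1.8278
y' = 4.5 − -0.6667·(cos 3.1840 − cos 1.3090) = 3.6614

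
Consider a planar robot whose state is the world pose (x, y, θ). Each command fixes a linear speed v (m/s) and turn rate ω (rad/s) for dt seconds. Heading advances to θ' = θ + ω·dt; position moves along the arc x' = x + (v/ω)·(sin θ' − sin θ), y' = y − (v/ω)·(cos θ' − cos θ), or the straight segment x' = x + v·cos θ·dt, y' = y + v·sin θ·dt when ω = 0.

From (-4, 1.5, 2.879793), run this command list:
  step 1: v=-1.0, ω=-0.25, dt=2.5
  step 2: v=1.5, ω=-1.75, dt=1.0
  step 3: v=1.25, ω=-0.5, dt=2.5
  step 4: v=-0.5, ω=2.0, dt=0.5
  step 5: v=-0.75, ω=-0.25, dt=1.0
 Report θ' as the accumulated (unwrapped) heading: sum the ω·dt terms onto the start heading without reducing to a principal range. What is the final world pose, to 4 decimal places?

(0.2448, 1.0663, 0.0048)

step 1: θ'=2.2548 (R=4.0000) → pose (-1.9351, 0.1639, 2.2548)
step 2: θ'=0.5048 (R=-0.8571) → pose (-1.6853, 1.4557, 0.5048)
step 3: θ'=-0.7452 (R=-2.5000) → pose (1.2191, 1.1049, -0.7452)
step 4: θ'=0.2548 (R=-0.2500) → pose (0.9866, 1.1631, 0.2548)
step 5: θ'=0.0048 (R=3.0000) → pose (0.2448, 1.0663, 0.0048)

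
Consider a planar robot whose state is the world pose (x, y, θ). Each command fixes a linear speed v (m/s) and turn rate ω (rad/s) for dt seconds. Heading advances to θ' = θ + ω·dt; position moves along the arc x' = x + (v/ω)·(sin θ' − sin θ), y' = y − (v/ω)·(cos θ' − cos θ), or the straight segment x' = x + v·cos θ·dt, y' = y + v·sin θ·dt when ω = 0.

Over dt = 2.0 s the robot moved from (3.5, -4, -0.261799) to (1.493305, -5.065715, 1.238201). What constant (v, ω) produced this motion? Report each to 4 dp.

Δθ = 1.238201 − -0.261799 = 1.500000
ω = Δθ/dt = 1.500000/2.0 = 0.7500
R = Δx/(sin θ' − sin θ) = -1.6667
v = R·ω = -1.6667·0.7500 = -1.2500

v = -1.2500, ω = 0.7500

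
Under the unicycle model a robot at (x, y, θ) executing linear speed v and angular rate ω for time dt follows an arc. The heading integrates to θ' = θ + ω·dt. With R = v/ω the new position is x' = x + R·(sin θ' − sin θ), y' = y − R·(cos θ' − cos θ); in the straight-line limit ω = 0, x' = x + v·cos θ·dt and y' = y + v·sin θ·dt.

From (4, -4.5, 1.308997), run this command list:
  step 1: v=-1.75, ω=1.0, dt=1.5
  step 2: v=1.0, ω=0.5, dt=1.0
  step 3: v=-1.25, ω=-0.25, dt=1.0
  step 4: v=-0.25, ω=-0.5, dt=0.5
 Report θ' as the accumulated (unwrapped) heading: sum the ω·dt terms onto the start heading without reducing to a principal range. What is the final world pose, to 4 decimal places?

(5.5004, -6.4982, 2.8090)

step 1: θ'=2.8090 (R=-1.7500) → pose (5.1190, -6.6070, 2.8090)
step 2: θ'=3.3090 (R=2.0000) → pose (4.1328, -6.5254, 3.3090)
step 3: θ'=3.0590 (R=5.0000) → pose (5.3784, -6.4725, 3.0590)
step 4: θ'=2.8090 (R=0.5000) → pose (5.5004, -6.4982, 2.8090)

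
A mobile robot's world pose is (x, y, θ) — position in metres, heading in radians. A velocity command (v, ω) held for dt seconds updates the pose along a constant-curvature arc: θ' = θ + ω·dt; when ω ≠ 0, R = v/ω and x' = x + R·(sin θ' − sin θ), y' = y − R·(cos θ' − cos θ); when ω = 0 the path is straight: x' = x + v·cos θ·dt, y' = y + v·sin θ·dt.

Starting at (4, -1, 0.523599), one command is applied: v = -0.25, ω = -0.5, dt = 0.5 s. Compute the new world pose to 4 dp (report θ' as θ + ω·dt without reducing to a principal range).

(3.8851, -1.0484, 0.2736)

θ' = 0.5236 + -0.5·0.5 = 0.2736
R = v/ω = -0.25/-0.5 = 0.5000
x' = 4 + 0.5000·(sin 0.2736 − sin 0.5236) = 3.8851
y' = -1 − 0.5000·(cos 0.2736 − cos 0.5236) = -1.0484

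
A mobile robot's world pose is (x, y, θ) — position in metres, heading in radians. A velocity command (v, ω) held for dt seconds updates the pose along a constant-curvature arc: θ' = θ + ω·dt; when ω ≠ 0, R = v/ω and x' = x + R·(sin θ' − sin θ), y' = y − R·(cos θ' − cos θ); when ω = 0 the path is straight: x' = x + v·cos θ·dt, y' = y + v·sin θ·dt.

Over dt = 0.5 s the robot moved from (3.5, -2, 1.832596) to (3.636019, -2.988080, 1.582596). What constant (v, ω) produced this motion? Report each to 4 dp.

v = -2.0000, ω = -0.5000

Δθ = 1.582596 − 1.832596 = -0.250000
ω = Δθ/dt = -0.250000/0.5 = -0.5000
R = −Δy/(cos θ' − cos θ) = 4.0000
v = R·ω = 4.0000·-0.5000 = -2.0000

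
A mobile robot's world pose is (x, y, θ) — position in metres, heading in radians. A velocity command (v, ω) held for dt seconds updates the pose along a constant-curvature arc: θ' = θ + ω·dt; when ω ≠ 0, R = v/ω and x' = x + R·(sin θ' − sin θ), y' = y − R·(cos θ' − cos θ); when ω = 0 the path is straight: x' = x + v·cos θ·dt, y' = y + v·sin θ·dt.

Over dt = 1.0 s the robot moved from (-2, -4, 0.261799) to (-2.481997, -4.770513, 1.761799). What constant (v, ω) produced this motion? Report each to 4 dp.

v = -1.0000, ω = 1.5000

Δθ = 1.761799 − 0.261799 = 1.500000
ω = Δθ/dt = 1.500000/1.0 = 1.5000
R = −Δy/(cos θ' − cos θ) = -0.6667
v = R·ω = -0.6667·1.5000 = -1.0000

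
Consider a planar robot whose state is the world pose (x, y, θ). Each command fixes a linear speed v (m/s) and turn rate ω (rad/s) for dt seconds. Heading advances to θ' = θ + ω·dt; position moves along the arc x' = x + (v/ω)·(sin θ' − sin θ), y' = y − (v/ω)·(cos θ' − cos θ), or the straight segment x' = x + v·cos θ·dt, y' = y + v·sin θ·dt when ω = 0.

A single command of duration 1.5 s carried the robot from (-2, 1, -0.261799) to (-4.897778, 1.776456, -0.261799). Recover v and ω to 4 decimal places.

Δθ = -0.261799 − -0.261799 = 0.000000
ω = Δθ/dt = 0.000000/1.5 = 0.0000
ω = 0 → v = (Δx·cos θ + Δy·sin θ)/dt = -2.0000

v = -2.0000, ω = 0.0000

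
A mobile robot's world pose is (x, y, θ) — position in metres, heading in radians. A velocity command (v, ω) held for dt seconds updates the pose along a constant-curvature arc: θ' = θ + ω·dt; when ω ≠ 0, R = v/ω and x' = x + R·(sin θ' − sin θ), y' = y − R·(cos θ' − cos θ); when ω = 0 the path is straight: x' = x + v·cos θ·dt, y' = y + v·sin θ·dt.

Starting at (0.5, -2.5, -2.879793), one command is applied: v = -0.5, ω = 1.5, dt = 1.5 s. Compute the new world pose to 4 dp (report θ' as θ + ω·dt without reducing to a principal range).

(0.6101, -1.9086, -0.6298)

θ' = -2.8798 + 1.5·1.5 = -0.6298
R = v/ω = -0.5/1.5 = -0.3333
x' = 0.5 + -0.3333·(sin -0.6298 − sin -2.8798) = 0.6101
y' = -2.5 − -0.3333·(cos -0.6298 − cos -2.8798) = -1.9086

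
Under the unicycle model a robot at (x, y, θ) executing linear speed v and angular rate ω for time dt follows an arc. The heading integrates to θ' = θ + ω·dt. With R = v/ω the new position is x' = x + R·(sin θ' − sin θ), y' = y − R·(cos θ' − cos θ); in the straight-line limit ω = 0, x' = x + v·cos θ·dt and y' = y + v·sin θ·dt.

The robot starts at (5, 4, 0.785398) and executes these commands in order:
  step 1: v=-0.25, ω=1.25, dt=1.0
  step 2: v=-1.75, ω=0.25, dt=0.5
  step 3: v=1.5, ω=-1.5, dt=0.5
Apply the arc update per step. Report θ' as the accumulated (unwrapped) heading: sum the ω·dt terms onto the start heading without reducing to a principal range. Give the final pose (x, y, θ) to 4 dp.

(5.2465, 3.7290, 1.4104)

step 1: θ'=2.0354 (R=-0.2000) → pose (4.9626, 3.7690, 2.0354)
step 2: θ'=2.1604 (R=-7.0000) → pose (5.4025, 3.0132, 2.1604)
step 3: θ'=1.4104 (R=-1.0000) → pose (5.2465, 3.7290, 1.4104)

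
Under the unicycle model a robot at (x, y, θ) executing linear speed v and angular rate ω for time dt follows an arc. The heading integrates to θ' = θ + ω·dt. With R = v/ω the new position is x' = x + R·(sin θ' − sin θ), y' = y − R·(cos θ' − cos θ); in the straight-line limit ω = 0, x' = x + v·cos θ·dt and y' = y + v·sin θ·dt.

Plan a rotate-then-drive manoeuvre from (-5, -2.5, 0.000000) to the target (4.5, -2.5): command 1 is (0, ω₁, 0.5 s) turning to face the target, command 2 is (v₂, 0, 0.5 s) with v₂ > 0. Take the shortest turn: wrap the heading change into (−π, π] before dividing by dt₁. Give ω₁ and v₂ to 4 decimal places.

ω₁ = 0.0000, v₂ = 19.0000

heading to target = atan2(-2.5−-2.5, 4.5−-5) = 0.0000
Δθ = wrap(0.0000 − 0.0000) = 0.0000; ω₁ = Δθ/dt₁ = 0.0000
distance = √((4.5−-5)² + (-2.5−-2.5)²) = 9.5000; v₂ = distance/dt₂ = 19.0000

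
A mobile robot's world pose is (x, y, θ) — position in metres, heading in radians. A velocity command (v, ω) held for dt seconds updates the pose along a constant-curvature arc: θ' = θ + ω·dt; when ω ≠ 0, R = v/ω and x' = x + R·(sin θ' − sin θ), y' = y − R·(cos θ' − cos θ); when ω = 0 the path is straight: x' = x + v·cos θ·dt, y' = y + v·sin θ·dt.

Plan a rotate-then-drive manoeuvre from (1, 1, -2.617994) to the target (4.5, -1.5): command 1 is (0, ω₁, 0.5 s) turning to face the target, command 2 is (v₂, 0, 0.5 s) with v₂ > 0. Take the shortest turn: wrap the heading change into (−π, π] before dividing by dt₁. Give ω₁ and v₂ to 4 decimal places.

heading to target = atan2(-1.5−1, 4.5−1) = -0.6202
Δθ = wrap(-0.6202 − -2.6180) = 1.9977; ω₁ = Δθ/dt₁ = 3.9955
distance = √((4.5−1)² + (-1.5−1)²) = 4.3012; v₂ = distance/dt₂ = 8.6023

ω₁ = 3.9955, v₂ = 8.6023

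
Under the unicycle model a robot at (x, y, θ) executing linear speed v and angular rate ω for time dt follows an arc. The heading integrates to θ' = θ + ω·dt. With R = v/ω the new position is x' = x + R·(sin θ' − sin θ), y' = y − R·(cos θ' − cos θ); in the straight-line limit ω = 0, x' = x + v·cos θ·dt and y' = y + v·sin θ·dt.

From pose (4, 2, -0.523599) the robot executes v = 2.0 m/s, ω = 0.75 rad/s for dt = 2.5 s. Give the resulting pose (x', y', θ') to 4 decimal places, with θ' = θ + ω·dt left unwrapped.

(7.9361, 3.7290, 1.3514)

θ' = -0.5236 + 0.75·2.5 = 1.3514
R = v/ω = 2.0/0.75 = 2.6667
x' = 4 + 2.6667·(sin 1.3514 − sin -0.5236) = 7.9361
y' = 2 − 2.6667·(cos 1.3514 − cos -0.5236) = 3.7290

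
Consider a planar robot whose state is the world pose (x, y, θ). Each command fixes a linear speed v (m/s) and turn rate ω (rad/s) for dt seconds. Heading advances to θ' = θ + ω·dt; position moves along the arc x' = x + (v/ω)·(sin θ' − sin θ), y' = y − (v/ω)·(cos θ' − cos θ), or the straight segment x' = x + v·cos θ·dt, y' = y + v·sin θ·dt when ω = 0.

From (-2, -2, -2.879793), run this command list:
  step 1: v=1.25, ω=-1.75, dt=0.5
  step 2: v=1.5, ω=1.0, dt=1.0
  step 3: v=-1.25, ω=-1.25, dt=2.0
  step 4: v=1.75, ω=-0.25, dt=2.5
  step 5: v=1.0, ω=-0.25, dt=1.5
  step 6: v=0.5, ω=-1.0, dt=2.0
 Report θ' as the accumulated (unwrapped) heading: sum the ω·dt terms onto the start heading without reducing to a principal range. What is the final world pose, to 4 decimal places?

step 1: θ'=-3.7548 (R=-0.7143) → pose (-2.5959, -1.8942, -3.7548)
step 2: θ'=-2.7548 (R=1.5000) → pose (-4.0250, -1.7317, -2.7548)
step 3: θ'=-5.2548 (R=1.0000) → pose (-2.7913, -3.1741, -5.2548)
step 4: θ'=-5.8798 (R=-7.0000) → pose (0.4562, -0.3493, -5.8798)
step 5: θ'=-6.2548 (R=-4.0000) → pose (1.9128, -0.0298, -6.2548)
step 6: θ'=-8.2548 (R=-0.5000) → pose (2.3874, -0.7247, -8.2548)

(2.3874, -0.7247, -8.2548)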